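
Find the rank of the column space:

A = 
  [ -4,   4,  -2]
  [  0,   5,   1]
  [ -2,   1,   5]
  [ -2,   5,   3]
Row reduce:
R3 → R3 - (1/2)·R1
R4 → R4 - (1/2)·R1
R3 → R3 + (1/5)·R2
R4 → R4 - (3/5)·R2
R4 → R4 - (17/31)·R3
REF = 
  [  -4,    4,   -2]
  [   0,    5,    1]
  [   0,    0, 31/5]
  [   0,    0,    0]
Pivot columns: 1, 2, 3 → 3 pivots.
dim(Col(A)) = number of pivot columns = 3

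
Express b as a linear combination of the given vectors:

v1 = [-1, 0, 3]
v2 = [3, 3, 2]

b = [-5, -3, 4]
c1 = 2, c2 = -1

b = 2·v1 + -1·v2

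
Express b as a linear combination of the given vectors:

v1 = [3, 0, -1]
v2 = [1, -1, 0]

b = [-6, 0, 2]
c1 = -2, c2 = 0

b = -2·v1 + 0·v2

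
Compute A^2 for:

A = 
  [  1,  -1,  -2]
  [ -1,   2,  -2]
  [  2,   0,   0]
A² = A·A:
A²[1,1] = (1)(1) + (-1)(-1) + (-2)(2) = -2
A²[1,2] = (1)(-1) + (-1)(2) + (-2)(0) = -3
A²[1,3] = (1)(-2) + (-1)(-2) + (-2)(0) = 0
A²[2,1] = (-1)(1) + (2)(-1) + (-2)(2) = -7
A²[2,2] = (-1)(-1) + (2)(2) + (-2)(0) = 5
A²[2,3] = (-1)(-2) + (2)(-2) + (-2)(0) = -2
A²[3,1] = (2)(1) + (0)(-1) + (0)(2) = 2
A²[3,2] = (2)(-1) + (0)(2) + (0)(0) = -2
A²[3,3] = (2)(-2) + (0)(-2) + (0)(0) = -4
A² = 
  [ -2,  -3,   0]
  [ -7,   5,  -2]
  [  2,  -2,  -4]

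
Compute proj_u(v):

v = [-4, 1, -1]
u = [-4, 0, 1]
v·u = (-4)(-4) + (1)(0) + (-1)(1) = 15
u·u = (-4)² + (0)² + (1)² = 17
proj_u(v) = (v·u / u·u) × u = (15/17) × u

proj_u(v) = [-60/17, 0, 15/17]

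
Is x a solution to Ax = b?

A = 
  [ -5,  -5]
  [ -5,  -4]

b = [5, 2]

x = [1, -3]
No

Ax = [10, 7] ≠ b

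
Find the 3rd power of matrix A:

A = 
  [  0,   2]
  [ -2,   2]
A^3 = 
  [ -8,   0]
  [  0,  -8]

A² = A·A:
A²[1,1] = (0)(0) + (2)(-2) = -4
A²[1,2] = (0)(2) + (2)(2) = 4
A²[2,1] = (-2)(0) + (2)(-2) = -4
A²[2,2] = (-2)(2) + (2)(2) = 0
A² = 
  [ -4,   4]
  [ -4,   0]

A^3 = A^2·A:
A^3[1,1] = (-4)(0) + (4)(-2) = -8
A^3[1,2] = (-4)(2) + (4)(2) = 0
A^3[2,1] = (-4)(0) + (0)(-2) = 0
A^3[2,2] = (-4)(2) + (0)(2) = -8
A^3 = 
  [ -8,   0]
  [  0,  -8]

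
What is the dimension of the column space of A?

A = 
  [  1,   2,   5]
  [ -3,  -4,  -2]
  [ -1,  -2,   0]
dim(Col(A)) = 3

Row reduce:
R2 → R2 + (3)·R1
R3 → R3 + (1)·R1
REF = 
  [  1,   2,   5]
  [  0,   2,  13]
  [  0,   0,   5]
Pivot columns: 1, 2, 3 → 3 pivots.
dim(Col(A)) = number of pivot columns = 3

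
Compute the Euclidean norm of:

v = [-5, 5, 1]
7.141

||v||₂ = √((-5)² + (5)² + (1)²) = √51 = 7.141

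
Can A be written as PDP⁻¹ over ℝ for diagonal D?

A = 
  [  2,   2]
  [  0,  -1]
Yes

tr(A) = 1, det(A) = -2
Characteristic polynomial: λ² - tr(A)λ + det(A) = λ² - λ - 2
λ² - λ - 2 = (λ + 1)(λ - 2)
Eigenvalues: 2, -1
λ=-1: alg. mult. = 1, geom. mult. = 2 - rank(A - (-1)I) = 2 - 1 = 1
λ=2: alg. mult. = 1, geom. mult. = 2 - rank(A - (2)I) = 2 - 1 = 1
Sum of geometric multiplicities equals n, so A has n independent eigenvectors.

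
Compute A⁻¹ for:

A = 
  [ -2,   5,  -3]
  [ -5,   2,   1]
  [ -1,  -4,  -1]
det(A) = (-2)·((2)(-1) - (1)(-4)) - (5)·((-5)(-1) - (1)(-1)) + (-3)·((-5)(-4) - (2)(-1))
  = (-2)(2) - (5)(6) + (-3)(22)
  = -100
det(A) = -100 ≠ 0, so A is invertible.

Cofactors Cᵢⱼ = (-1)ⁱ⁺ʲ·Mᵢⱼ:
C = 
  [  2,  -6,  22]
  [ 17,  -1, -13]
  [ 11,  17,  21]

adj(A) = Cᵀ:
adj(A) = 
  [  2,  17,  11]
  [ -6,  -1,  17]
  [ 22, -13,  21]

A⁻¹ = (-1/100) · adj(A):
A⁻¹ = 
  [  -1/50, -17/100, -11/100]
  [   3/50,   1/100, -17/100]
  [ -11/50,  13/100, -21/100]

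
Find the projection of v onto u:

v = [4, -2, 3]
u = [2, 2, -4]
proj_u(v) = [-2/3, -2/3, 4/3]

v·u = (4)(2) + (-2)(2) + (3)(-4) = -8
u·u = (2)² + (2)² + (-4)² = 24
proj_u(v) = (v·u / u·u) × u = (-8/24) × u = (-1/3) × u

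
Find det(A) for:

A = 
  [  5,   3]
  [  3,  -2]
For a 2×2 matrix, det = ad - bc = (5)(-2) - (3)(3) = -19

det(A) = -19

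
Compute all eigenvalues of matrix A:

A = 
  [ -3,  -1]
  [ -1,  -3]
λ = -2, -4

tr(A) = -6, det(A) = 8
Characteristic polynomial: λ² - tr(A)λ + det(A) = λ² + 6λ + 8
λ² + 6λ + 8 = (λ + 4)(λ + 2)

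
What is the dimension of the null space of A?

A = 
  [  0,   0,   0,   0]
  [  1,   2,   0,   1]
nullity(A) = 3

Row reduce:
Swap R1 ↔ R2
REF = 
  [  1,   2,   0,   1]
  [  0,   0,   0,   0]
Pivot columns: 1 → 1 pivot.
rank(A) = 1, so nullity(A) = 4 - 1 = 3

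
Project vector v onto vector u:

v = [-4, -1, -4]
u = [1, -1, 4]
v·u = (-4)(1) + (-1)(-1) + (-4)(4) = -19
u·u = (1)² + (-1)² + (4)² = 18
proj_u(v) = (v·u / u·u) × u = (-19/18) × u

proj_u(v) = [-19/18, 19/18, -38/9]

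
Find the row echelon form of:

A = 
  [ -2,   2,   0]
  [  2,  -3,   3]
Row operations:
R2 → R2 + (1)·R1

Resulting echelon form:
REF = 
  [ -2,   2,   0]
  [  0,  -1,   3]

Rank = 2 (number of non-zero pivot rows).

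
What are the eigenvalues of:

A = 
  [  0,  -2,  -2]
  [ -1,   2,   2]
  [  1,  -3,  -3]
λ = 0, 0, -1

Characteristic polynomial: det(λI - A) = λ³ + λ²
The constant term is 0, so λ = 0 is a root: p(λ) = λ(λ² + λ)
λ² + λ = λ(λ + 1)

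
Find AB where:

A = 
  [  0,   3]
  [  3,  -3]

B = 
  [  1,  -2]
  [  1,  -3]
A is 2×2 and B is 2×2, so AB is 2×2. Each entry is (row of A)·(column of B):
AB[1,1] = (0)(1) + (3)(1) = 3
AB[1,2] = (0)(-2) + (3)(-3) = -9
AB[2,1] = (3)(1) + (-3)(1) = 0
AB[2,2] = (3)(-2) + (-3)(-3) = 3

AB = 
  [  3,  -9]
  [  0,   3]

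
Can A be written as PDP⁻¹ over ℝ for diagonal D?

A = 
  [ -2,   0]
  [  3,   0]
Yes

tr(A) = -2, det(A) = 0
Characteristic polynomial: λ² - tr(A)λ + det(A) = λ² + 2λ
λ² + 2λ = λ(λ + 2)
Eigenvalues: 0, -2
λ=-2: alg. mult. = 1, geom. mult. = 2 - rank(A - (-2)I) = 2 - 1 = 1
λ=0: alg. mult. = 1, geom. mult. = 2 - rank(A - (0)I) = 2 - 1 = 1
Sum of geometric multiplicities equals n, so A has n independent eigenvectors.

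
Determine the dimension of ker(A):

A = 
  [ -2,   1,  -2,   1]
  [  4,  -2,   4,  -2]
nullity(A) = 3

Row reduce:
R2 → R2 + (2)·R1
REF = 
  [ -2,   1,  -2,   1]
  [  0,   0,   0,   0]
Pivot columns: 1 → 1 pivot.
rank(A) = 1, so nullity(A) = 4 - 1 = 3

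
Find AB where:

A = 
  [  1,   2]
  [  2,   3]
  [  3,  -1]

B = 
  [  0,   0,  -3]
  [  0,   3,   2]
AB = 
  [  0,   6,   1]
  [  0,   9,   0]
  [  0,  -3, -11]

A is 3×2 and B is 2×3, so AB is 3×3. Each entry is (row of A)·(column of B):
AB[1,1] = (1)(0) + (2)(0) = 0
AB[1,2] = (1)(0) + (2)(3) = 6
AB[1,3] = (1)(-3) + (2)(2) = 1
AB[2,1] = (2)(0) + (3)(0) = 0
AB[2,2] = (2)(0) + (3)(3) = 9
AB[2,3] = (2)(-3) + (3)(2) = 0
AB[3,1] = (3)(0) + (-1)(0) = 0
AB[3,2] = (3)(0) + (-1)(3) = -3
AB[3,3] = (3)(-3) + (-1)(2) = -11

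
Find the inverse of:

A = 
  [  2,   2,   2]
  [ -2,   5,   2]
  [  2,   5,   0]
det(A) = (2)·((5)(0) - (2)(5)) - (2)·((-2)(0) - (2)(2)) + (2)·((-2)(5) - (5)(2))
  = (2)(-10) - (2)(-4) + (2)(-20)
  = -52
det(A) = -52 ≠ 0, so A is invertible.

Cofactors Cᵢⱼ = (-1)ⁱ⁺ʲ·Mᵢⱼ:
C = 
  [-10,   4, -20]
  [ 10,  -4,  -6]
  [ -6,  -8,  14]

adj(A) = Cᵀ:
adj(A) = 
  [-10,  10,  -6]
  [  4,  -4,  -8]
  [-20,  -6,  14]

A⁻¹ = (-1/52) · adj(A):
A⁻¹ = 
  [ 5/26, -5/26,  3/26]
  [-1/13,  1/13,  2/13]
  [ 5/13,  3/26, -7/26]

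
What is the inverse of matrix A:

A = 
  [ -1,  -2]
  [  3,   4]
det(A) = (-1)(4) - (-2)(3) = 2
For a 2×2 matrix, A⁻¹ = (1/det(A)) · [[d, -b], [-c, a]]
    = (1/2) · [[4, 2], [-3, -1]]

A⁻¹ = 
  [   2,    1]
  [-3/2, -1/2]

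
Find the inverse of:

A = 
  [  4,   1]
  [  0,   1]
det(A) = (4)(1) - (1)(0) = 4
For a 2×2 matrix, A⁻¹ = (1/det(A)) · [[d, -b], [-c, a]]
    = (1/4) · [[1, -1], [0, 4]]

A⁻¹ = 
  [ 1/4, -1/4]
  [   0,    1]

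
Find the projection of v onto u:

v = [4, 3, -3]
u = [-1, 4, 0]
v·u = (4)(-1) + (3)(4) + (-3)(0) = 8
u·u = (-1)² + (4)² + (0)² = 17
proj_u(v) = (v·u / u·u) × u = (8/17) × u

proj_u(v) = [-8/17, 32/17, 0]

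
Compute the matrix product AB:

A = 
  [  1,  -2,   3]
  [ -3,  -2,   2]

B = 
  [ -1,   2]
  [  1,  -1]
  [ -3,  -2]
AB = 
  [-12,  -2]
  [ -5,  -8]

A is 2×3 and B is 3×2, so AB is 2×2. Each entry is (row of A)·(column of B):
AB[1,1] = (1)(-1) + (-2)(1) + (3)(-3) = -12
AB[1,2] = (1)(2) + (-2)(-1) + (3)(-2) = -2
AB[2,1] = (-3)(-1) + (-2)(1) + (2)(-3) = -5
AB[2,2] = (-3)(2) + (-2)(-1) + (2)(-2) = -8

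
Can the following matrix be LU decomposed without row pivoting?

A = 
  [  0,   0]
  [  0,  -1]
Yes.
The first column is zero, so A is already upper triangular: L = I, U = A.
L = 
  [  1,   0]
  [  0,   1]
U = 
  [  0,   0]
  [  0,  -1]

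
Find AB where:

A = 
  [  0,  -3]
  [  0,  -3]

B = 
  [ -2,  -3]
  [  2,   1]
A is 2×2 and B is 2×2, so AB is 2×2. Each entry is (row of A)·(column of B):
AB[1,1] = (0)(-2) + (-3)(2) = -6
AB[1,2] = (0)(-3) + (-3)(1) = -3
AB[2,1] = (0)(-2) + (-3)(2) = -6
AB[2,2] = (0)(-3) + (-3)(1) = -3

AB = 
  [ -6,  -3]
  [ -6,  -3]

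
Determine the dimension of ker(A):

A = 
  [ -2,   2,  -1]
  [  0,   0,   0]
nullity(A) = 2

Row reduce:
(no row operations needed)
REF = 
  [ -2,   2,  -1]
  [  0,   0,   0]
Pivot columns: 1 → 1 pivot.
rank(A) = 1, so nullity(A) = 3 - 1 = 2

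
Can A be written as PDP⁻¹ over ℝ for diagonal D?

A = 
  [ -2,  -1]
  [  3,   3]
Yes

tr(A) = 1, det(A) = -3
Characteristic polynomial: λ² - tr(A)λ + det(A) = λ² - λ - 3
λ² - λ - 3 = 0  ⇒  λ = (1 ± √((-1)² - 4·(-3)))/2 = (1 ± √(13))/2
  = (1 + √13)/2,  (1 - √13)/2
Eigenvalues: (1 + √13)/2, (1 - √13)/2  (≈ 2.303, -1.303)
The two irrational eigenvalues are distinct (simple), so each has alg. mult. = geom. mult. = 1.
Sum of geometric multiplicities equals n, so A has n independent eigenvectors.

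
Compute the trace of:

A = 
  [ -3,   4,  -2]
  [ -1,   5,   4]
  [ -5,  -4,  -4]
-2

tr(A) = -3 + 5 + -4 = -2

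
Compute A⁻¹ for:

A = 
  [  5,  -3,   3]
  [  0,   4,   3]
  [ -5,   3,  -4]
det(A) = (5)·((4)(-4) - (3)(3)) - (-3)·((0)(-4) - (3)(-5)) + (3)·((0)(3) - (4)(-5))
  = (5)(-25) - (-3)(15) + (3)(20)
  = -20
det(A) = -20 ≠ 0, so A is invertible.

Cofactors Cᵢⱼ = (-1)ⁱ⁺ʲ·Mᵢⱼ:
C = 
  [-25, -15,  20]
  [ -3,  -5,   0]
  [-21, -15,  20]

adj(A) = Cᵀ:
adj(A) = 
  [-25,  -3, -21]
  [-15,  -5, -15]
  [ 20,   0,  20]

A⁻¹ = (-1/20) · adj(A):
A⁻¹ = 
  [  5/4,  3/20, 21/20]
  [  3/4,   1/4,   3/4]
  [   -1,     0,    -1]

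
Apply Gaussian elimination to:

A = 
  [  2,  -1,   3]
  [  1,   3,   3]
Row operations:
R2 → R2 - (1/2)·R1

Resulting echelon form:
REF = 
  [  2,  -1,   3]
  [  0, 7/2, 3/2]

Rank = 2 (number of non-zero pivot rows).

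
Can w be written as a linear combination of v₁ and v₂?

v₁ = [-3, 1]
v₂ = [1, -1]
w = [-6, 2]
Yes

Form the augmented matrix and row-reduce:
[v₁|v₂|w] = 
  [ -3,   1,  -6]
  [  1,  -1,   2]
R2 → R2 + (1/3)·R1
REF = 
  [  -3,    1,   -6]
  [   0, -2/3,    0]

No row of the form [0 0 | nonzero], so the system is consistent. Back-substitution gives c₁ = 2, c₂ = 0: w = (2)·v₁ + (0)·v₂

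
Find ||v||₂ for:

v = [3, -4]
5

||v||₂ = √((3)² + (-4)²) = √25 = 5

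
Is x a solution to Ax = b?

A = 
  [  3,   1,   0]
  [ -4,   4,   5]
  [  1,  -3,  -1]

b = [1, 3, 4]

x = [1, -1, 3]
No

Ax = [2, 7, 1] ≠ b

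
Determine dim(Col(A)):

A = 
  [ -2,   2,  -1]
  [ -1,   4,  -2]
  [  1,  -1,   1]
dim(Col(A)) = 3

Row reduce:
R2 → R2 - (1/2)·R1
R3 → R3 + (1/2)·R1
REF = 
  [  -2,    2,   -1]
  [   0,    3, -3/2]
  [   0,    0,  1/2]
Pivot columns: 1, 2, 3 → 3 pivots.
dim(Col(A)) = number of pivot columns = 3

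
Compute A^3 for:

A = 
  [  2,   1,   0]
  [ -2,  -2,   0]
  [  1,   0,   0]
A² = A·A:
A²[1,1] = (2)(2) + (1)(-2) + (0)(1) = 2
A²[1,2] = (2)(1) + (1)(-2) + (0)(0) = 0
A²[1,3] = (2)(0) + (1)(0) + (0)(0) = 0
A²[2,1] = (-2)(2) + (-2)(-2) + (0)(1) = 0
A²[2,2] = (-2)(1) + (-2)(-2) + (0)(0) = 2
A²[2,3] = (-2)(0) + (-2)(0) + (0)(0) = 0
A²[3,1] = (1)(2) + (0)(-2) + (0)(1) = 2
A²[3,2] = (1)(1) + (0)(-2) + (0)(0) = 1
A²[3,3] = (1)(0) + (0)(0) + (0)(0) = 0
A² = 
  [  2,   0,   0]
  [  0,   2,   0]
  [  2,   1,   0]

A^3 = A^2·A:
A^3[1,1] = (2)(2) + (0)(-2) + (0)(1) = 4
A^3[1,2] = (2)(1) + (0)(-2) + (0)(0) = 2
A^3[1,3] = (2)(0) + (0)(0) + (0)(0) = 0
A^3[2,1] = (0)(2) + (2)(-2) + (0)(1) = -4
A^3[2,2] = (0)(1) + (2)(-2) + (0)(0) = -4
A^3[2,3] = (0)(0) + (2)(0) + (0)(0) = 0
A^3[3,1] = (2)(2) + (1)(-2) + (0)(1) = 2
A^3[3,2] = (2)(1) + (1)(-2) + (0)(0) = 0
A^3[3,3] = (2)(0) + (1)(0) + (0)(0) = 0
A^3 = 
  [  4,   2,   0]
  [ -4,  -4,   0]
  [  2,   0,   0]

Therefore
A^3 = 
  [  4,   2,   0]
  [ -4,  -4,   0]
  [  2,   0,   0]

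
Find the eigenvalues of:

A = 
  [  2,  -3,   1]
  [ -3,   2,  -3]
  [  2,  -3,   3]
λ = 1, 3 + √19, 3 - √19  (≈ 1, 7.359, -1.359)

Characteristic polynomial: det(λI - A) = λ³ - 7λ² - 4λ + 10
Testing integer divisors of the constant term: p(1) = 0, so (λ - 1) is a factor:
p(λ) = (λ - 1)(λ² - 6λ - 10)
λ² - 6λ - 10 = 0  ⇒  λ = (6 ± √((-6)² - 4·(-10)))/2 = (6 ± √(76))/2
  = 3 + √19,  3 - √19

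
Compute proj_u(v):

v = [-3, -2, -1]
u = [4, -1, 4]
proj_u(v) = [-56/33, 14/33, -56/33]

v·u = (-3)(4) + (-2)(-1) + (-1)(4) = -14
u·u = (4)² + (-1)² + (4)² = 33
proj_u(v) = (v·u / u·u) × u = (-14/33) × u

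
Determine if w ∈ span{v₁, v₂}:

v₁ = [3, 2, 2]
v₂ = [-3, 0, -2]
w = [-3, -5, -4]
No

Form the augmented matrix and row-reduce:
[v₁|v₂|w] = 
  [  3,  -3,  -3]
  [  2,   0,  -5]
  [  2,  -2,  -4]
R2 → R2 - (2/3)·R1
R3 → R3 - (2/3)·R1
REF = 
  [  3,  -3,  -3]
  [  0,   2,  -3]
  [  0,   0,  -2]

Row 3 reads [0 0 | -2], i.e. 0 = -2, so the system is inconsistent and w ∉ span{v₁, v₂}.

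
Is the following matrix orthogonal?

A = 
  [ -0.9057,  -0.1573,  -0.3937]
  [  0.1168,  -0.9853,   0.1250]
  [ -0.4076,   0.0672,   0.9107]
Yes

AᵀA = 
  [  1.0001,   0,   0]
  [  0,   1.0001,   0]
  [  0,   0,   1]
≈ I (equal to I up to the 4-dp rounding of the entries)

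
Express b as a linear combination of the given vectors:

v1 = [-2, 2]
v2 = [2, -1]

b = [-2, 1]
c1 = 0, c2 = -1

b = 0·v1 + -1·v2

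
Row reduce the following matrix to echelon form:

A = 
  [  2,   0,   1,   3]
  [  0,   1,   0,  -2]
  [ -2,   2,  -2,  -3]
Row operations:
R3 → R3 + (1)·R1
R3 → R3 - (2)·R2

Resulting echelon form:
REF = 
  [  2,   0,   1,   3]
  [  0,   1,   0,  -2]
  [  0,   0,  -1,   4]

Rank = 3 (number of non-zero pivot rows).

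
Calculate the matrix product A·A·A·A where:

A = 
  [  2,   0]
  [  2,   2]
A² = A·A:
A²[1,1] = (2)(2) + (0)(2) = 4
A²[1,2] = (2)(0) + (0)(2) = 0
A²[2,1] = (2)(2) + (2)(2) = 8
A²[2,2] = (2)(0) + (2)(2) = 4
A² = 
  [  4,   0]
  [  8,   4]

A^3 = A^2·A:
A^3[1,1] = (4)(2) + (0)(2) = 8
A^3[1,2] = (4)(0) + (0)(2) = 0
A^3[2,1] = (8)(2) + (4)(2) = 24
A^3[2,2] = (8)(0) + (4)(2) = 8
A^3 = 
  [  8,   0]
  [ 24,   8]

A^4 = A^3·A:
A^4[1,1] = (8)(2) + (0)(2) = 16
A^4[1,2] = (8)(0) + (0)(2) = 0
A^4[2,1] = (24)(2) + (8)(2) = 64
A^4[2,2] = (24)(0) + (8)(2) = 16
A^4 = 
  [ 16,   0]
  [ 64,  16]

Therefore
A^4 = 
  [ 16,   0]
  [ 64,  16]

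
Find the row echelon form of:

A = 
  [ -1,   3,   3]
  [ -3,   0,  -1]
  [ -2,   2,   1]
Row operations:
R2 → R2 - (3)·R1
R3 → R3 - (2)·R1
R3 → R3 - (4/9)·R2

Resulting echelon form:
REF = 
  [  -1,    3,    3]
  [   0,   -9,  -10]
  [   0,    0, -5/9]

Rank = 3 (number of non-zero pivot rows).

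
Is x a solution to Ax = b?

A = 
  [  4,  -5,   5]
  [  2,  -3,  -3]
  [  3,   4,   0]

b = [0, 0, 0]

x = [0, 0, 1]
No

Ax = [5, -3, 0] ≠ b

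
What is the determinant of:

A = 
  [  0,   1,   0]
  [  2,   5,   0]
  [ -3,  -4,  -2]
4

Cofactor expansion along row 1:
det(A) = (0)·((5)(-2) - (0)(-4)) - (1)·((2)(-2) - (0)(-3)) + (0)·((2)(-4) - (5)(-3))
  = (0)(-10) - (1)(-4) + (0)(7)
  = 4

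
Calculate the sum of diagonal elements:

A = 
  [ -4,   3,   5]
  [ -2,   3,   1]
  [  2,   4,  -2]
-3

tr(A) = -4 + 3 + -2 = -3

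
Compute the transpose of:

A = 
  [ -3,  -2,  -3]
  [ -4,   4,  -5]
Aᵀ = 
  [ -3,  -4]
  [ -2,   4]
  [ -3,  -5]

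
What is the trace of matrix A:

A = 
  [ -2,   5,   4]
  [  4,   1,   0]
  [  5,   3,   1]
0

tr(A) = -2 + 1 + 1 = 0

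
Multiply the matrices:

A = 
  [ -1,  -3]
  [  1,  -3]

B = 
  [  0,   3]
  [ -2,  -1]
A is 2×2 and B is 2×2, so AB is 2×2. Each entry is (row of A)·(column of B):
AB[1,1] = (-1)(0) + (-3)(-2) = 6
AB[1,2] = (-1)(3) + (-3)(-1) = 0
AB[2,1] = (1)(0) + (-3)(-2) = 6
AB[2,2] = (1)(3) + (-3)(-1) = 6

AB = 
  [  6,   0]
  [  6,   6]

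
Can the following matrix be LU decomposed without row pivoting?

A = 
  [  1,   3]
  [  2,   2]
Yes.
A[1,1] = 1 ≠ 0, so Gaussian elimination proceeds without a row swap: multiplier ℓ₂₁ = (2)/(1) = 2, and U[2,2] = 2 - (2)(3) = -4.
L = 
  [  1,   0]
  [  2,   1]
U = 
  [  1,   3]
  [  0,  -4]
Check row 2 of LU: [(2)(1), (2)(3) + (-4)] = [2, 2] = row 2 of A ✓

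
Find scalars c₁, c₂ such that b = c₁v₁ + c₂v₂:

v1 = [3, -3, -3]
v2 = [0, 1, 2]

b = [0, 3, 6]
c1 = 0, c2 = 3

b = 0·v1 + 3·v2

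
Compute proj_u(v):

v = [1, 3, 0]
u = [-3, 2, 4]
v·u = (1)(-3) + (3)(2) + (0)(4) = 3
u·u = (-3)² + (2)² + (4)² = 29
proj_u(v) = (v·u / u·u) × u = (3/29) × u

proj_u(v) = [-9/29, 6/29, 12/29]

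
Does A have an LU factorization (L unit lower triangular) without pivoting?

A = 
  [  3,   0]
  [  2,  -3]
Yes.
A[1,1] = 3 ≠ 0, so Gaussian elimination proceeds without a row swap: multiplier ℓ₂₁ = (2)/(3) = 2/3, and U[2,2] = -3 - (2/3)(0) = -3.
L = 
  [  1,   0]
  [2/3,   1]
U = 
  [  3,   0]
  [  0,  -3]
Check row 2 of LU: [(2/3)(3), (2/3)(0) + (-3)] = [2, -3] = row 2 of A ✓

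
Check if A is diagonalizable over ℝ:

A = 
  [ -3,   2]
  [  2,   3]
Yes

tr(A) = 0, det(A) = -13
Characteristic polynomial: λ² - tr(A)λ + det(A) = λ² - 13
λ² - 13 = 0  ⇒  λ = (0 ± √((0)² - 4·(-13)))/2 = (0 ± √(52))/2
  = √13,  -√13
Eigenvalues: √13, -√13  (≈ 3.606, -3.606)
The two irrational eigenvalues are distinct (simple), so each has alg. mult. = geom. mult. = 1.
Sum of geometric multiplicities equals n, so A has n independent eigenvectors.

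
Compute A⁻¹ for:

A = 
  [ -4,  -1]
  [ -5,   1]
det(A) = (-4)(1) - (-1)(-5) = -9
For a 2×2 matrix, A⁻¹ = (1/det(A)) · [[d, -b], [-c, a]]
    = (-1/9) · [[1, 1], [5, -4]]

A⁻¹ = 
  [-1/9, -1/9]
  [-5/9,  4/9]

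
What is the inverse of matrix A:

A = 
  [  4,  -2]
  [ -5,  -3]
det(A) = (4)(-3) - (-2)(-5) = -22
For a 2×2 matrix, A⁻¹ = (1/det(A)) · [[d, -b], [-c, a]]
    = (-1/22) · [[-3, 2], [5, 4]]

A⁻¹ = 
  [ 3/22, -1/11]
  [-5/22, -2/11]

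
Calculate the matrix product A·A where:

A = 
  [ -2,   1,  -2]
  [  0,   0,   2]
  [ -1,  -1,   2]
A² = A·A:
A²[1,1] = (-2)(-2) + (1)(0) + (-2)(-1) = 6
A²[1,2] = (-2)(1) + (1)(0) + (-2)(-1) = 0
A²[1,3] = (-2)(-2) + (1)(2) + (-2)(2) = 2
A²[2,1] = (0)(-2) + (0)(0) + (2)(-1) = -2
A²[2,2] = (0)(1) + (0)(0) + (2)(-1) = -2
A²[2,3] = (0)(-2) + (0)(2) + (2)(2) = 4
A²[3,1] = (-1)(-2) + (-1)(0) + (2)(-1) = 0
A²[3,2] = (-1)(1) + (-1)(0) + (2)(-1) = -3
A²[3,3] = (-1)(-2) + (-1)(2) + (2)(2) = 4
A² = 
  [  6,   0,   2]
  [ -2,  -2,   4]
  [  0,  -3,   4]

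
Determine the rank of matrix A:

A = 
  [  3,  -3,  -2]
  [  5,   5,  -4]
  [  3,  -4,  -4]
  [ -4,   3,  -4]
rank(A) = 3

Row reduce:
R2 → R2 - (5/3)·R1
R3 → R3 - (1)·R1
R4 → R4 + (4/3)·R1
R3 → R3 + (1/10)·R2
R4 → R4 + (1/10)·R2
R4 → R4 - (101/31)·R3
REF = 
  [     3,     -3,     -2]
  [     0,     10,   -2/3]
  [     0,      0, -31/15]
  [     0,      0,      0]
Pivot columns: 1, 2, 3 → 3 pivots.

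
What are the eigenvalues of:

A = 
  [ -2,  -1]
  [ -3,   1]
λ = (-1 + √21)/2, (-1 - √21)/2  (≈ 1.791, -2.791)

tr(A) = -1, det(A) = -5
Characteristic polynomial: λ² - tr(A)λ + det(A) = λ² + λ - 5
λ² + λ - 5 = 0  ⇒  λ = (-1 ± √((1)² - 4·(-5)))/2 = (-1 ± √(21))/2
  = (-1 + √21)/2,  (-1 - √21)/2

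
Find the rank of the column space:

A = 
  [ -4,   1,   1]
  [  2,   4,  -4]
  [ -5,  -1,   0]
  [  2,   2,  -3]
dim(Col(A)) = 3

Row reduce:
R2 → R2 + (1/2)·R1
R3 → R3 - (5/4)·R1
R4 → R4 + (1/2)·R1
R3 → R3 + (1/2)·R2
R4 → R4 - (5/9)·R2
R4 → R4 - (5/27)·R3
REF = 
  [  -4,    1,    1]
  [   0,  9/2, -7/2]
  [   0,    0,   -3]
  [   0,    0,    0]
Pivot columns: 1, 2, 3 → 3 pivots.
dim(Col(A)) = number of pivot columns = 3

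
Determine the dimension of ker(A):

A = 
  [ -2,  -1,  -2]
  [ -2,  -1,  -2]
nullity(A) = 2

Row reduce:
R2 → R2 - (1)·R1
REF = 
  [ -2,  -1,  -2]
  [  0,   0,   0]
Pivot columns: 1 → 1 pivot.
rank(A) = 1, so nullity(A) = 3 - 1 = 2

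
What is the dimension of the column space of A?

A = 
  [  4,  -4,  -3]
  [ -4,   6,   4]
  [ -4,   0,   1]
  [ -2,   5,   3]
Row reduce:
R2 → R2 + (1)·R1
R3 → R3 + (1)·R1
R4 → R4 + (1/2)·R1
R3 → R3 + (2)·R2
R4 → R4 - (3/2)·R2
REF = 
  [  4,  -4,  -3]
  [  0,   2,   1]
  [  0,   0,   0]
  [  0,   0,   0]
Pivot columns: 1, 2 → 2 pivots.
dim(Col(A)) = number of pivot columns = 2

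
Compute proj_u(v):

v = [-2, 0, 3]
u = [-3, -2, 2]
v·u = (-2)(-3) + (0)(-2) + (3)(2) = 12
u·u = (-3)² + (-2)² + (2)² = 17
proj_u(v) = (v·u / u·u) × u = (12/17) × u

proj_u(v) = [-36/17, -24/17, 24/17]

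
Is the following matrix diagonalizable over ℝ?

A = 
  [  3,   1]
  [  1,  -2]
Yes

tr(A) = 1, det(A) = -7
Characteristic polynomial: λ² - tr(A)λ + det(A) = λ² - λ - 7
λ² - λ - 7 = 0  ⇒  λ = (1 ± √((-1)² - 4·(-7)))/2 = (1 ± √(29))/2
  = (1 + √29)/2,  (1 - √29)/2
Eigenvalues: (1 + √29)/2, (1 - √29)/2  (≈ 3.193, -2.193)
The two irrational eigenvalues are distinct (simple), so each has alg. mult. = geom. mult. = 1.
Sum of geometric multiplicities equals n, so A has n independent eigenvectors.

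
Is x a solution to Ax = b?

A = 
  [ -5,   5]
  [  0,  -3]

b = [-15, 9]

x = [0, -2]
No

Ax = [-10, 6] ≠ b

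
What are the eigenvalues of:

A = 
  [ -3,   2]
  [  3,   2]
λ = 3, -4

tr(A) = -1, det(A) = -12
Characteristic polynomial: λ² - tr(A)λ + det(A) = λ² + λ - 12
λ² + λ - 12 = (λ + 4)(λ - 3)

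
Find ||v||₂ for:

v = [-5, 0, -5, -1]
7.141

||v||₂ = √((-5)² + (0)² + (-5)² + (-1)²) = √51 = 7.141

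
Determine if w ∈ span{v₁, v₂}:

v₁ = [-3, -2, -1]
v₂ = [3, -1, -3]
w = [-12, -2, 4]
Yes

Form the augmented matrix and row-reduce:
[v₁|v₂|w] = 
  [ -3,   3, -12]
  [ -2,  -1,  -2]
  [ -1,  -3,   4]
R2 → R2 - (2/3)·R1
R3 → R3 - (1/3)·R1
R3 → R3 - (4/3)·R2
REF = 
  [ -3,   3, -12]
  [  0,  -3,   6]
  [  0,   0,   0]

No row of the form [0 0 | nonzero], so the system is consistent. Back-substitution gives c₁ = 2, c₂ = -2: w = (2)·v₁ + (-2)·v₂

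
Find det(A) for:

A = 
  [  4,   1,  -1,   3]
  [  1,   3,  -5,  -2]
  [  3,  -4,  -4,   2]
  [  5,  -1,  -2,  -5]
1131

Cofactor expansion along row 1: det(A) = a₁₁M₁₁ - a₁₂M₁₂ + a₁₃M₁₃ - a₁₄M₁₄

M₁₁ = det[[3, -5, -2]; [-4, -4, 2]; [-1, -2, -5]]
  = (3)·((-4)(-5) - (2)(-2)) - (-5)·((-4)(-5) - (2)(-1)) + (-2)·((-4)(-2) - (-4)(-1))
  = (3)(24) - (-5)(22) + (-2)(4)
  = 174
M₁₂ = det[[1, -5, -2]; [3, -4, 2]; [5, -2, -5]]
  = (1)·((-4)(-5) - (2)(-2)) - (-5)·((3)(-5) - (2)(5)) + (-2)·((3)(-2) - (-4)(5))
  = (1)(24) - (-5)(-25) + (-2)(14)
  = -129
M₁₃ = det[[1, 3, -2]; [3, -4, 2]; [5, -1, -5]]
  = (1)·((-4)(-5) - (2)(-1)) - (3)·((3)(-5) - (2)(5)) + (-2)·((3)(-1) - (-4)(5))
  = (1)(22) - (3)(-25) + (-2)(17)
  = 63
M₁₄ = det[[1, 3, -5]; [3, -4, -4]; [5, -1, -2]]
  = (1)·((-4)(-2) - (-4)(-1)) - (3)·((3)(-2) - (-4)(5)) + (-5)·((3)(-1) - (-4)(5))
  = (1)(4) - (3)(14) + (-5)(17)
  = -123

det(A) = (4)(174) - (1)(-129) + (-1)(63) - (3)(-123) = 1131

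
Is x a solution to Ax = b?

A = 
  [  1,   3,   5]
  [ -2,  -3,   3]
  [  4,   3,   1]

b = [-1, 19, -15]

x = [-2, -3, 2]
Yes

Ax = [-1, 19, -15] = b ✓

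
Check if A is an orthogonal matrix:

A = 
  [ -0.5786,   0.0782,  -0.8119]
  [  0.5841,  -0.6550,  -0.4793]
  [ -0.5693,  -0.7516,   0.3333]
Yes

AᵀA = 
  [  1.0001,   0.0001,   0.0001]
  [  0.0001,   1,  -0.0001]
  [  0.0001,  -0.0001,   1]
≈ I (equal to I up to the 4-dp rounding of the entries)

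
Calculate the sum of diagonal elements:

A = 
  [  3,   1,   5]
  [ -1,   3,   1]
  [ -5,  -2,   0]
6

tr(A) = 3 + 3 + 0 = 6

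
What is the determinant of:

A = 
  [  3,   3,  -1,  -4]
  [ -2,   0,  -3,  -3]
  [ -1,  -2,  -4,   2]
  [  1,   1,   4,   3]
Cofactor expansion along row 1: det(A) = a₁₁M₁₁ - a₁₂M₁₂ + a₁₃M₁₃ - a₁₄M₁₄

M₁₁ = det[[0, -3, -3]; [-2, -4, 2]; [1, 4, 3]]
  = (0)·((-4)(3) - (2)(4)) - (-3)·((-2)(3) - (2)(1)) + (-3)·((-2)(4) - (-4)(1))
  = (0)(-20) - (-3)(-8) + (-3)(-4)
  = -12
M₁₂ = det[[-2, -3, -3]; [-1, -4, 2]; [1, 4, 3]]
  = (-2)·((-4)(3) - (2)(4)) - (-3)·((-1)(3) - (2)(1)) + (-3)·((-1)(4) - (-4)(1))
  = (-2)(-20) - (-3)(-5) + (-3)(0)
  = 25
M₁₃ = det[[-2, 0, -3]; [-1, -2, 2]; [1, 1, 3]]
  = (-2)·((-2)(3) - (2)(1)) - (0)·((-1)(3) - (2)(1)) + (-3)·((-1)(1) - (-2)(1))
  = (-2)(-8) - (0)(-5) + (-3)(1)
  = 13
M₁₄ = det[[-2, 0, -3]; [-1, -2, -4]; [1, 1, 4]]
  = (-2)·((-2)(4) - (-4)(1)) - (0)·((-1)(4) - (-4)(1)) + (-3)·((-1)(1) - (-2)(1))
  = (-2)(-4) - (0)(0) + (-3)(1)
  = 5

det(A) = (3)(-12) - (3)(25) + (-1)(13) - (-4)(5) = -104

det(A) = -104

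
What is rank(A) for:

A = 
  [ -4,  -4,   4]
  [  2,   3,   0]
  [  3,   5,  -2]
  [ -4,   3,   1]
Row reduce:
R2 → R2 + (1/2)·R1
R3 → R3 + (3/4)·R1
R4 → R4 - (1)·R1
R3 → R3 - (2)·R2
R4 → R4 - (7)·R2
R4 → R4 - (17/3)·R3
REF = 
  [ -4,  -4,   4]
  [  0,   1,   2]
  [  0,   0,  -3]
  [  0,   0,   0]
Pivot columns: 1, 2, 3 → 3 pivots.

rank(A) = 3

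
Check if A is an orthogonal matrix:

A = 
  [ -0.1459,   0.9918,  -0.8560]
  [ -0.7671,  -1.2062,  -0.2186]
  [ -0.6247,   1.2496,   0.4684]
No

AᵀA = 
  [  1,  -0.0001,   0]
  [ -0.0001,   4.0001,   0]
  [  0,   0,   0.9999]
≠ I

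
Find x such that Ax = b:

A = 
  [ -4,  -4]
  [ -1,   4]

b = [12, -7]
Row reduce the augmented matrix [A|b]:
R2 → R2 - (1/4)·R1
REF = 
  [ -4,  -4,  12]
  [  0,   5, -10]

Back-substitution:
x₂ = (-10) / 5 = -2
x₁ = (12 - (-4)(-2)) / (-4) = -1

x = [-1, -2]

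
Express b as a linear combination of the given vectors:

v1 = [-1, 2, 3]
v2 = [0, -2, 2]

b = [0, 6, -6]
c1 = 0, c2 = -3

b = 0·v1 + -3·v2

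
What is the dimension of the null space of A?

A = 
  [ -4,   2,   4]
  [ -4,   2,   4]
nullity(A) = 2

Row reduce:
R2 → R2 - (1)·R1
REF = 
  [ -4,   2,   4]
  [  0,   0,   0]
Pivot columns: 1 → 1 pivot.
rank(A) = 1, so nullity(A) = 3 - 1 = 2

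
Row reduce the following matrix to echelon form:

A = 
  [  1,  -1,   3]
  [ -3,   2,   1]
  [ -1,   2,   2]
Row operations:
R2 → R2 + (3)·R1
R3 → R3 + (1)·R1
R3 → R3 + (1)·R2

Resulting echelon form:
REF = 
  [  1,  -1,   3]
  [  0,  -1,  10]
  [  0,   0,  15]

Rank = 3 (number of non-zero pivot rows).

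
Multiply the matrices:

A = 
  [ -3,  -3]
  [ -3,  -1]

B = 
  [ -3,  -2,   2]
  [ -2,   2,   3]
A is 2×2 and B is 2×3, so AB is 2×3. Each entry is (row of A)·(column of B):
AB[1,1] = (-3)(-3) + (-3)(-2) = 15
AB[1,2] = (-3)(-2) + (-3)(2) = 0
AB[1,3] = (-3)(2) + (-3)(3) = -15
AB[2,1] = (-3)(-3) + (-1)(-2) = 11
AB[2,2] = (-3)(-2) + (-1)(2) = 4
AB[2,3] = (-3)(2) + (-1)(3) = -9

AB = 
  [ 15,   0, -15]
  [ 11,   4,  -9]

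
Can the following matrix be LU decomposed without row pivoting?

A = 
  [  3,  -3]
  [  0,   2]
Yes.
A[1,1] = 3 ≠ 0, so Gaussian elimination proceeds without a row swap: multiplier ℓ₂₁ = (0)/(3) = 0, and U[2,2] = 2 - (0)(-3) = 2.
L = 
  [  1,   0]
  [  0,   1]
U = 
  [  3,  -3]
  [  0,   2]
Check row 2 of LU: [(0)(3), (0)(-3) + 2] = [0, 2] = row 2 of A ✓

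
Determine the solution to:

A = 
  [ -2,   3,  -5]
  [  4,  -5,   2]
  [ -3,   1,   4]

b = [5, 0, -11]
x = [3, 2, -1]

Row reduce the augmented matrix [A|b]:
R2 → R2 + (2)·R1
R3 → R3 - (3/2)·R1
R3 → R3 + (7/2)·R2
REF = 
  [   -2,     3,    -5,     5]
  [    0,     1,    -8,    10]
  [    0,     0, -33/2,  33/2]

Back-substitution:
x₃ = (33/2) / (-33/2) = -1
x₂ = (10 - (-8)(-1)) / 1 = 2
x₁ = (5 - (3)(2) - (-5)(-1)) / (-2) = 3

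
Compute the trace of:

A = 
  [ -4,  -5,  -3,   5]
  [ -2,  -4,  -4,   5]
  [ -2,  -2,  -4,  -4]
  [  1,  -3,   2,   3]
-9

tr(A) = -4 + -4 + -4 + 3 = -9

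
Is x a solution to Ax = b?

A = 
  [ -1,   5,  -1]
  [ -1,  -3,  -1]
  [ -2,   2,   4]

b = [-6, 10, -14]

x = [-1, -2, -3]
Yes

Ax = [-6, 10, -14] = b ✓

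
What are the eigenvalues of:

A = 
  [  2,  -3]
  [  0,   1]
tr(A) = 3, det(A) = 2
Characteristic polynomial: λ² - tr(A)λ + det(A) = λ² - 3λ + 2
λ² - 3λ + 2 = (λ - 1)(λ - 2)

λ = 2, 1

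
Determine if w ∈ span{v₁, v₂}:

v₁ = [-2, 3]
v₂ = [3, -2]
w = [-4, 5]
Yes

Form the augmented matrix and row-reduce:
[v₁|v₂|w] = 
  [ -2,   3,  -4]
  [  3,  -2,   5]
R2 → R2 + (3/2)·R1
REF = 
  [ -2,   3,  -4]
  [  0, 5/2,  -1]

No row of the form [0 0 | nonzero], so the system is consistent. Back-substitution gives c₁ = 7/5, c₂ = -2/5: w = (7/5)·v₁ + (-2/5)·v₂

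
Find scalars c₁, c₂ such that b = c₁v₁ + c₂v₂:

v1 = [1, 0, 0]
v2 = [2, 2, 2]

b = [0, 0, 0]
c1 = 0, c2 = 0

b = 0·v1 + 0·v2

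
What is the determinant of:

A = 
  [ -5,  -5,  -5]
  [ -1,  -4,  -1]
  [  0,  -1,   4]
Cofactor expansion along row 1:
det(A) = (-5)·((-4)(4) - (-1)(-1)) - (-5)·((-1)(4) - (-1)(0)) + (-5)·((-1)(-1) - (-4)(0))
  = (-5)(-17) - (-5)(-4) + (-5)(1)
  = 60

det(A) = 60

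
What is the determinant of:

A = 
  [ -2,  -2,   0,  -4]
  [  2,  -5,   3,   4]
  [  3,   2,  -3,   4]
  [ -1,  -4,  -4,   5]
-484

Cofactor expansion along row 1: det(A) = a₁₁M₁₁ - a₁₂M₁₂ + a₁₃M₁₃ - a₁₄M₁₄

M₁₁ = det[[-5, 3, 4]; [2, -3, 4]; [-4, -4, 5]]
  = (-5)·((-3)(5) - (4)(-4)) - (3)·((2)(5) - (4)(-4)) + (4)·((2)(-4) - (-3)(-4))
  = (-5)(1) - (3)(26) + (4)(-20)
  = -163
M₁₂ = det[[2, 3, 4]; [3, -3, 4]; [-1, -4, 5]]
  = (2)·((-3)(5) - (4)(-4)) - (3)·((3)(5) - (4)(-1)) + (4)·((3)(-4) - (-3)(-1))
  = (2)(1) - (3)(19) + (4)(-15)
  = -115
M₁₃ = det[[2, -5, 4]; [3, 2, 4]; [-1, -4, 5]]
  = (2)·((2)(5) - (4)(-4)) - (-5)·((3)(5) - (4)(-1)) + (4)·((3)(-4) - (2)(-1))
  = (2)(26) - (-5)(19) + (4)(-10)
  = 107
M₁₄ = det[[2, -5, 3]; [3, 2, -3]; [-1, -4, -4]]
  = (2)·((2)(-4) - (-3)(-4)) - (-5)·((3)(-4) - (-3)(-1)) + (3)·((3)(-4) - (2)(-1))
  = (2)(-20) - (-5)(-15) + (3)(-10)
  = -145

det(A) = (-2)(-163) - (-2)(-115) + (0)(107) - (-4)(-145) = -484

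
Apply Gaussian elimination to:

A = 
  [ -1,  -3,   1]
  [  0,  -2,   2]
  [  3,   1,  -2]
Row operations:
R3 → R3 + (3)·R1
R3 → R3 - (4)·R2

Resulting echelon form:
REF = 
  [ -1,  -3,   1]
  [  0,  -2,   2]
  [  0,   0,  -7]

Rank = 3 (number of non-zero pivot rows).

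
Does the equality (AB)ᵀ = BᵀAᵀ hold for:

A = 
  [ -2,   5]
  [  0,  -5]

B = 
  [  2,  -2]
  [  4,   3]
Yes

(AB)ᵀ = 
  [ 16, -20]
  [ 19, -15]

BᵀAᵀ = 
  [ 16, -20]
  [ 19, -15]

Both sides are equal — this is the standard identity (AB)ᵀ = BᵀAᵀ, which holds for all A, B.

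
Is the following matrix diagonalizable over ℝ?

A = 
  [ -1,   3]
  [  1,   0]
Yes

tr(A) = -1, det(A) = -3
Characteristic polynomial: λ² - tr(A)λ + det(A) = λ² + λ - 3
λ² + λ - 3 = 0  ⇒  λ = (-1 ± √((1)² - 4·(-3)))/2 = (-1 ± √(13))/2
  = (-1 + √13)/2,  (-1 - √13)/2
Eigenvalues: (-1 + √13)/2, (-1 - √13)/2  (≈ 1.303, -2.303)
The two irrational eigenvalues are distinct (simple), so each has alg. mult. = geom. mult. = 1.
Sum of geometric multiplicities equals n, so A has n independent eigenvectors.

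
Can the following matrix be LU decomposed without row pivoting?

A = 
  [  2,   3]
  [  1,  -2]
Yes.
A[1,1] = 2 ≠ 0, so Gaussian elimination proceeds without a row swap: multiplier ℓ₂₁ = (1)/(2) = 1/2, and U[2,2] = -2 - (1/2)(3) = -7/2.
L = 
  [  1,   0]
  [1/2,   1]
U = 
  [   2,    3]
  [   0, -7/2]
Check row 2 of LU: [(1/2)(2), (1/2)(3) + (-7/2)] = [1, -2] = row 2 of A ✓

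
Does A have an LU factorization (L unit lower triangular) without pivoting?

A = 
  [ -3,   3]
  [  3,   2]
Yes.
A[1,1] = -3 ≠ 0, so Gaussian elimination proceeds without a row swap: multiplier ℓ₂₁ = (3)/(-3) = -1, and U[2,2] = 2 - (-1)(3) = 5.
L = 
  [  1,   0]
  [ -1,   1]
U = 
  [ -3,   3]
  [  0,   5]
Check row 2 of LU: [(-1)(-3), (-1)(3) + 5] = [3, 2] = row 2 of A ✓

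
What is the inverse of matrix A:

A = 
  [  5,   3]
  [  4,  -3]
det(A) = (5)(-3) - (3)(4) = -27
For a 2×2 matrix, A⁻¹ = (1/det(A)) · [[d, -b], [-c, a]]
    = (-1/27) · [[-3, -3], [-4, 5]]

A⁻¹ = 
  [  1/9,   1/9]
  [ 4/27, -5/27]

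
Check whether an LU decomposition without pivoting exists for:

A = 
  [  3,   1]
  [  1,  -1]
Yes.
A[1,1] = 3 ≠ 0, so Gaussian elimination proceeds without a row swap: multiplier ℓ₂₁ = (1)/(3) = 1/3, and U[2,2] = -1 - (1/3)(1) = -4/3.
L = 
  [  1,   0]
  [1/3,   1]
U = 
  [   3,    1]
  [   0, -4/3]
Check row 2 of LU: [(1/3)(3), (1/3)(1) + (-4/3)] = [1, -1] = row 2 of A ✓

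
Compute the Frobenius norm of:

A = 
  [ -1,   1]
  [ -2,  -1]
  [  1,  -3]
||A||_F = 4.123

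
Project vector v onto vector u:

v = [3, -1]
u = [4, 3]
proj_u(v) = [36/25, 27/25]

v·u = (3)(4) + (-1)(3) = 9
u·u = (4)² + (3)² = 25
proj_u(v) = (v·u / u·u) × u = (9/25) × u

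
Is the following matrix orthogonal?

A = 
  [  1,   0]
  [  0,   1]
Yes

AᵀA = 
  [  1,   0]
  [  0,   1]
= I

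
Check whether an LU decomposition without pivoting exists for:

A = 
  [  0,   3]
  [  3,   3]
No.
A[1,1] = 0 but A[2,1] = 3 ≠ 0. Any LU with L unit lower triangular has (LU)[1,1] = U[1,1] and (LU)[2,1] = L[2,1]·U[1,1]; matching A forces U[1,1] = 0, which then forces (LU)[2,1] = 0 ≠ 3. A row swap (pivoting) is required.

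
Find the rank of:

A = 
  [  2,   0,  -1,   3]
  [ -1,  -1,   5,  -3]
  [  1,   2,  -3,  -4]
Row reduce:
R2 → R2 + (1/2)·R1
R3 → R3 - (1/2)·R1
R3 → R3 + (2)·R2
REF = 
  [    2,     0,    -1,     3]
  [    0,    -1,   9/2,  -3/2]
  [    0,     0,  13/2, -17/2]
Pivot columns: 1, 2, 3 → 3 pivots.

rank(A) = 3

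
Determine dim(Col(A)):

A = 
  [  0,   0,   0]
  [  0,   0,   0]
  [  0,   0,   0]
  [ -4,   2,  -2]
dim(Col(A)) = 1

Row reduce:
Swap R1 ↔ R4
REF = 
  [ -4,   2,  -2]
  [  0,   0,   0]
  [  0,   0,   0]
  [  0,   0,   0]
Pivot columns: 1 → 1 pivot.
dim(Col(A)) = number of pivot columns = 1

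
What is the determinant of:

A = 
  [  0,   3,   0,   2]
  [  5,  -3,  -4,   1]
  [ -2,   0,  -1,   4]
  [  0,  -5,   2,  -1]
247

Cofactor expansion along row 1: det(A) = a₁₁M₁₁ - a₁₂M₁₂ + a₁₃M₁₃ - a₁₄M₁₄

M₁₁ = det[[-3, -4, 1]; [0, -1, 4]; [-5, 2, -1]]
  = (-3)·((-1)(-1) - (4)(2)) - (-4)·((0)(-1) - (4)(-5)) + (1)·((0)(2) - (-1)(-5))
  = (-3)(-7) - (-4)(20) + (1)(-5)
  = 96
M₁₂ = det[[5, -4, 1]; [-2, -1, 4]; [0, 2, -1]]
  = (5)·((-1)(-1) - (4)(2)) - (-4)·((-2)(-1) - (4)(0)) + (1)·((-2)(2) - (-1)(0))
  = (5)(-7) - (-4)(2) + (1)(-4)
  = -31
M₁₃ = det[[5, -3, 1]; [-2, 0, 4]; [0, -5, -1]]
  = (5)·((0)(-1) - (4)(-5)) - (-3)·((-2)(-1) - (4)(0)) + (1)·((-2)(-5) - (0)(0))
  = (5)(20) - (-3)(2) + (1)(10)
  = 116
M₁₄ = det[[5, -3, -4]; [-2, 0, -1]; [0, -5, 2]]
  = (5)·((0)(2) - (-1)(-5)) - (-3)·((-2)(2) - (-1)(0)) + (-4)·((-2)(-5) - (0)(0))
  = (5)(-5) - (-3)(-4) + (-4)(10)
  = -77

det(A) = (0)(96) - (3)(-31) + (0)(116) - (2)(-77) = 247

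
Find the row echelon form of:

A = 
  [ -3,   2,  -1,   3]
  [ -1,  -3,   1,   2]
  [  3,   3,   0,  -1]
Row operations:
R2 → R2 - (1/3)·R1
R3 → R3 + (1)·R1
R3 → R3 + (15/11)·R2

Resulting echelon form:
REF = 
  [   -3,     2,    -1,     3]
  [    0, -11/3,   4/3,     1]
  [    0,     0,  9/11, 37/11]

Rank = 3 (number of non-zero pivot rows).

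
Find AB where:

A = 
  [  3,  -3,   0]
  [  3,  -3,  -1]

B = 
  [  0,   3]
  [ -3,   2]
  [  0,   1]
AB = 
  [  9,   3]
  [  9,   2]

A is 2×3 and B is 3×2, so AB is 2×2. Each entry is (row of A)·(column of B):
AB[1,1] = (3)(0) + (-3)(-3) + (0)(0) = 9
AB[1,2] = (3)(3) + (-3)(2) + (0)(1) = 3
AB[2,1] = (3)(0) + (-3)(-3) + (-1)(0) = 9
AB[2,2] = (3)(3) + (-3)(2) + (-1)(1) = 2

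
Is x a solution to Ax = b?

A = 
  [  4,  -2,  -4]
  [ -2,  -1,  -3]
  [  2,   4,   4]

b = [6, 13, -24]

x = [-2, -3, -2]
Yes

Ax = [6, 13, -24] = b ✓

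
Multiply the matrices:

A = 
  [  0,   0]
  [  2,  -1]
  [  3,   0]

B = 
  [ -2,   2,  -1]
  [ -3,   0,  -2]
AB = 
  [  0,   0,   0]
  [ -1,   4,   0]
  [ -6,   6,  -3]

A is 3×2 and B is 2×3, so AB is 3×3. Each entry is (row of A)·(column of B):
AB[1,1] = (0)(-2) + (0)(-3) = 0
AB[1,2] = (0)(2) + (0)(0) = 0
AB[1,3] = (0)(-1) + (0)(-2) = 0
AB[2,1] = (2)(-2) + (-1)(-3) = -1
AB[2,2] = (2)(2) + (-1)(0) = 4
AB[2,3] = (2)(-1) + (-1)(-2) = 0
AB[3,1] = (3)(-2) + (0)(-3) = -6
AB[3,2] = (3)(2) + (0)(0) = 6
AB[3,3] = (3)(-1) + (0)(-2) = -3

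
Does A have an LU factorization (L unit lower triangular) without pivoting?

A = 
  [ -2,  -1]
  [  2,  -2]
Yes.
A[1,1] = -2 ≠ 0, so Gaussian elimination proceeds without a row swap: multiplier ℓ₂₁ = (2)/(-2) = -1, and U[2,2] = -2 - (-1)(-1) = -3.
L = 
  [  1,   0]
  [ -1,   1]
U = 
  [ -2,  -1]
  [  0,  -3]
Check row 2 of LU: [(-1)(-2), (-1)(-1) + (-3)] = [2, -2] = row 2 of A ✓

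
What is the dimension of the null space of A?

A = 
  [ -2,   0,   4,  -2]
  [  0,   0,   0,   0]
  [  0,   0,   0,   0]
nullity(A) = 3

Row reduce:
(no row operations needed)
REF = 
  [ -2,   0,   4,  -2]
  [  0,   0,   0,   0]
  [  0,   0,   0,   0]
Pivot columns: 1 → 1 pivot.
rank(A) = 1, so nullity(A) = 4 - 1 = 3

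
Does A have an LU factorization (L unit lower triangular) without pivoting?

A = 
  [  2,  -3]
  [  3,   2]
Yes.
A[1,1] = 2 ≠ 0, so Gaussian elimination proceeds without a row swap: multiplier ℓ₂₁ = (3)/(2) = 3/2, and U[2,2] = 2 - (3/2)(-3) = 13/2.
L = 
  [  1,   0]
  [3/2,   1]
U = 
  [   2,   -3]
  [   0, 13/2]
Check row 2 of LU: [(3/2)(2), (3/2)(-3) + (13/2)] = [3, 2] = row 2 of A ✓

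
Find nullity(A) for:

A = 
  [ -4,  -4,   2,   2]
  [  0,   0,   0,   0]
nullity(A) = 3

Row reduce:
(no row operations needed)
REF = 
  [ -4,  -4,   2,   2]
  [  0,   0,   0,   0]
Pivot columns: 1 → 1 pivot.
rank(A) = 1, so nullity(A) = 4 - 1 = 3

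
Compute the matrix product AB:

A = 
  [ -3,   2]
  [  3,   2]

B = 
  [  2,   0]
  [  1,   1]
AB = 
  [ -4,   2]
  [  8,   2]

A is 2×2 and B is 2×2, so AB is 2×2. Each entry is (row of A)·(column of B):
AB[1,1] = (-3)(2) + (2)(1) = -4
AB[1,2] = (-3)(0) + (2)(1) = 2
AB[2,1] = (3)(2) + (2)(1) = 8
AB[2,2] = (3)(0) + (2)(1) = 2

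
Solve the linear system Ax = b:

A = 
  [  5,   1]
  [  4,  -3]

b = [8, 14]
x = [2, -2]

Row reduce the augmented matrix [A|b]:
R2 → R2 - (4/5)·R1
REF = 
  [    5,     1,     8]
  [    0, -19/5,  38/5]

Back-substitution:
x₂ = (38/5) / (-19/5) = -2
x₁ = (8 - (1)(-2)) / 5 = 2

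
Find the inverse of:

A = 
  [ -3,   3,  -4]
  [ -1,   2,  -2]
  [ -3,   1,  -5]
det(A) = (-3)·((2)(-5) - (-2)(1)) - (3)·((-1)(-5) - (-2)(-3)) + (-4)·((-1)(1) - (2)(-3))
  = (-3)(-8) - (3)(-1) + (-4)(5)
  = 7
det(A) = 7 ≠ 0, so A is invertible.

Cofactors Cᵢⱼ = (-1)ⁱ⁺ʲ·Mᵢⱼ:
C = 
  [ -8,   1,   5]
  [ 11,   3,  -6]
  [  2,  -2,  -3]

adj(A) = Cᵀ:
adj(A) = 
  [ -8,  11,   2]
  [  1,   3,  -2]
  [  5,  -6,  -3]

A⁻¹ = (1/7) · adj(A):
A⁻¹ = 
  [-8/7, 11/7,  2/7]
  [ 1/7,  3/7, -2/7]
  [ 5/7, -6/7, -3/7]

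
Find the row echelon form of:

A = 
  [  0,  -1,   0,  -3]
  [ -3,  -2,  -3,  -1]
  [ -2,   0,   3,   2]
Row operations:
Swap R1 ↔ R2
R3 → R3 - (2/3)·R1
R3 → R3 + (4/3)·R2

Resulting echelon form:
REF = 
  [  -3,   -2,   -3,   -1]
  [   0,   -1,    0,   -3]
  [   0,    0,    5, -4/3]

Rank = 3 (number of non-zero pivot rows).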